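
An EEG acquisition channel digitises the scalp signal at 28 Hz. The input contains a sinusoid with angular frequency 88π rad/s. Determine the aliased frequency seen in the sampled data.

12 Hz

ω = 88π rad/s → f = ω/(2π) = 44 Hz.
44 Hz mod fs = 16 Hz.
16 Hz > fs/2 = 14 Hz, folds to fs − 16 Hz = 12 Hz.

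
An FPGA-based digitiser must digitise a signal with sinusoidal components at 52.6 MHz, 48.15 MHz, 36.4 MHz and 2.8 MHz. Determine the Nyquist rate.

105.2 MHz

Highest-frequency component: 52.6 MHz.
Nyquist rate = 2 × 52.6 MHz = 105.2 MHz.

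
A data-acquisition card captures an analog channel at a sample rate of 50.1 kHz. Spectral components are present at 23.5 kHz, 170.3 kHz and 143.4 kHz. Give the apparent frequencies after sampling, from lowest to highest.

6.9 kHz, 20 kHz, 23.5 kHz

fs/2 = 25.05 kHz.
23.5 kHz ≤ fs/2 = 25.05 kHz, passes unchanged.
170.3 kHz mod fs = 20 kHz.
20 kHz ≤ fs/2 = 25.05 kHz, appears at 20 kHz.
143.4 kHz mod fs = 43.2 kHz.
43.2 kHz > fs/2 = 25.05 kHz, folds to fs − 43.2 kHz = 6.9 kHz.
Distinct values: {6.9 kHz, 20 kHz, 23.5 kHz}.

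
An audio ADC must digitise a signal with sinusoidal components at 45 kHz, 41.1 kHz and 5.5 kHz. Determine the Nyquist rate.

Highest-frequency component: 45 kHz.
Nyquist rate = 2 × 45 kHz = 90 kHz.

90 kHz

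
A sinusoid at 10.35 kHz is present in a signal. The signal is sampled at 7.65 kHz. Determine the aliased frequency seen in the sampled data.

2.7 kHz

10.35 kHz mod fs = 2.7 kHz.
2.7 kHz ≤ fs/2 = 3.825 kHz, appears at 2.7 kHz.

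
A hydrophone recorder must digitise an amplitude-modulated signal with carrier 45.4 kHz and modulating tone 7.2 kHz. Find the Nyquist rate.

AM sidebands sit at fc ± fm = 38.2 kHz and 52.6 kHz.
Highest-frequency component: 52.6 kHz.
Nyquist rate = 2 × 52.6 kHz = 105.2 kHz.

105.2 kHz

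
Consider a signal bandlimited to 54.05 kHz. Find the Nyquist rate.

108.1 kHz

Nyquist rate = 2 × 54.05 kHz = 108.1 kHz.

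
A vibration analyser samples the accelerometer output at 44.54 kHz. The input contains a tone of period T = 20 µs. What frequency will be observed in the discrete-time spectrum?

5.46 kHz

T = 20 µs → f = 1/T = 50 kHz.
50 kHz mod fs = 5.46 kHz.
5.46 kHz ≤ fs/2 = 22.27 kHz, appears at 5.46 kHz.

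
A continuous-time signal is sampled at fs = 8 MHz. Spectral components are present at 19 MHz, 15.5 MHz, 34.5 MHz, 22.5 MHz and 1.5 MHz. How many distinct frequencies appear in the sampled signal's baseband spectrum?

4

fs/2 = 4 MHz.
19 MHz mod fs = 3 MHz.
3 MHz ≤ fs/2 = 4 MHz, appears at 3 MHz.
15.5 MHz mod fs = 7.5 MHz.
7.5 MHz > fs/2 = 4 MHz, folds to fs − 7.5 MHz = 0.5 MHz.
34.5 MHz mod fs = 2.5 MHz.
2.5 MHz ≤ fs/2 = 4 MHz, appears at 2.5 MHz.
22.5 MHz mod fs = 6.5 MHz.
6.5 MHz > fs/2 = 4 MHz, folds to fs − 6.5 MHz = 1.5 MHz.
1.5 MHz ≤ fs/2 = 4 MHz, passes unchanged.
Distinct values: {0.5 MHz, 1.5 MHz, 2.5 MHz, 3 MHz} → 4.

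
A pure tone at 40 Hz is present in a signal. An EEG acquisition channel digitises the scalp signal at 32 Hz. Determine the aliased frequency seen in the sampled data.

8 Hz

40 Hz mod fs = 8 Hz.
8 Hz ≤ fs/2 = 16 Hz, appears at 8 Hz.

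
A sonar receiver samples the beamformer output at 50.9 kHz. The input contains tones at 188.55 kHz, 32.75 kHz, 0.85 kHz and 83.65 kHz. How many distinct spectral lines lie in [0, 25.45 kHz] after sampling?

fs/2 = 25.45 kHz.
188.55 kHz mod fs = 35.85 kHz.
35.85 kHz > fs/2 = 25.45 kHz, folds to fs − 35.85 kHz = 15.05 kHz.
32.75 kHz > fs/2 = 25.45 kHz, folds to fs − 32.75 kHz = 18.15 kHz.
0.85 kHz ≤ fs/2 = 25.45 kHz, passes unchanged.
83.65 kHz mod fs = 32.75 kHz.
32.75 kHz > fs/2 = 25.45 kHz, folds to fs − 32.75 kHz = 18.15 kHz.
Distinct values: {0.85 kHz, 15.05 kHz, 18.15 kHz} → 3.

3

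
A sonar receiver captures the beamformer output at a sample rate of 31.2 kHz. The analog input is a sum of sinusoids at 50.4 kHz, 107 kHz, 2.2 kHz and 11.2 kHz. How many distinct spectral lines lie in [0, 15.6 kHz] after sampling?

fs/2 = 15.6 kHz.
50.4 kHz mod fs = 19.2 kHz.
19.2 kHz > fs/2 = 15.6 kHz, folds to fs − 19.2 kHz = 12 kHz.
107 kHz mod fs = 13.4 kHz.
13.4 kHz ≤ fs/2 = 15.6 kHz, appears at 13.4 kHz.
2.2 kHz ≤ fs/2 = 15.6 kHz, passes unchanged.
11.2 kHz ≤ fs/2 = 15.6 kHz, passes unchanged.
Distinct values: {2.2 kHz, 11.2 kHz, 12 kHz, 13.4 kHz} → 4.

4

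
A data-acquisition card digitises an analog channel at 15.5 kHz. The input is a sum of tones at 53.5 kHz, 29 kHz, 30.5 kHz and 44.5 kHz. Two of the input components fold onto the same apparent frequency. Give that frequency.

2 kHz

fs/2 = 7.75 kHz.
53.5 kHz mod fs = 7 kHz.
7 kHz ≤ fs/2 = 7.75 kHz, appears at 7 kHz.
29 kHz mod fs = 13.5 kHz.
13.5 kHz > fs/2 = 7.75 kHz, folds to fs − 13.5 kHz = 2 kHz.
30.5 kHz mod fs = 15 kHz.
15 kHz > fs/2 = 7.75 kHz, folds to fs − 15 kHz = 0.5 kHz.
44.5 kHz mod fs = 13.5 kHz.
13.5 kHz > fs/2 = 7.75 kHz, folds to fs − 13.5 kHz = 2 kHz.
29 kHz and 44.5 kHz both map to 2 kHz.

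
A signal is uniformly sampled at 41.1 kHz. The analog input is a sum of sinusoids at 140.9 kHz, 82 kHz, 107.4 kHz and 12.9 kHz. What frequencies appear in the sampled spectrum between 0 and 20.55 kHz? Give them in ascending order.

fs/2 = 20.55 kHz.
140.9 kHz mod fs = 17.6 kHz.
17.6 kHz ≤ fs/2 = 20.55 kHz, appears at 17.6 kHz.
82 kHz mod fs = 40.9 kHz.
40.9 kHz > fs/2 = 20.55 kHz, folds to fs − 40.9 kHz = 0.2 kHz.
107.4 kHz mod fs = 25.2 kHz.
25.2 kHz > fs/2 = 20.55 kHz, folds to fs − 25.2 kHz = 15.9 kHz.
12.9 kHz ≤ fs/2 = 20.55 kHz, passes unchanged.
Distinct values: {0.2 kHz, 12.9 kHz, 15.9 kHz, 17.6 kHz}.

0.2 kHz, 12.9 kHz, 15.9 kHz, 17.6 kHz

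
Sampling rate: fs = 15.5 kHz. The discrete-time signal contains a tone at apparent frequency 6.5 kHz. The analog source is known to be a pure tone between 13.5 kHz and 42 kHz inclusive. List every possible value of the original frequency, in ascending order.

Frequencies that alias to 6.5 kHz are k·fs ± 6.5 kHz for integer k ≥ 0.
k=0: 6.5 kHz.
k=1: 9 kHz, 22 kHz.
k=2: 24.5 kHz, 37.5 kHz.
k=3: 40 kHz, 53 kHz.
k=4: 55.5 kHz, 68.5 kHz.
Within [13.5 kHz, 42 kHz]: 22 kHz, 24.5 kHz, 37.5 kHz, 40 kHz.

22 kHz, 24.5 kHz, 37.5 kHz, 40 kHz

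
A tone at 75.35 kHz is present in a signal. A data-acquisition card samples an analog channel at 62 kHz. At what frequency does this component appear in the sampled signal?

13.35 kHz

75.35 kHz mod fs = 13.35 kHz.
13.35 kHz ≤ fs/2 = 31 kHz, appears at 13.35 kHz.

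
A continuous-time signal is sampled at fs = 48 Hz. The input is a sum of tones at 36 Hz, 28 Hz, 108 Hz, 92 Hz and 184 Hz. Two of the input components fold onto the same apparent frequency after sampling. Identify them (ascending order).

fs/2 = 24 Hz.
36 Hz > fs/2 = 24 Hz, folds to fs − 36 Hz = 12 Hz.
28 Hz > fs/2 = 24 Hz, folds to fs − 28 Hz = 20 Hz.
108 Hz mod fs = 12 Hz.
12 Hz ≤ fs/2 = 24 Hz, appears at 12 Hz.
92 Hz mod fs = 44 Hz.
44 Hz > fs/2 = 24 Hz, folds to fs − 44 Hz = 4 Hz.
184 Hz mod fs = 40 Hz.
40 Hz > fs/2 = 24 Hz, folds to fs − 40 Hz = 8 Hz.
36 Hz and 108 Hz both map to 12 Hz.

36 Hz, 108 Hz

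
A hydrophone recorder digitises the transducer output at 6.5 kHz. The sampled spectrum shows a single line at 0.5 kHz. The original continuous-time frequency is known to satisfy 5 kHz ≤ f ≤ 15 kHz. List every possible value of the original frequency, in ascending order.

Frequencies that alias to 0.5 kHz are k·fs ± 0.5 kHz for integer k ≥ 0.
k=0: 0.5 kHz.
k=1: 6 kHz, 7 kHz.
k=2: 12.5 kHz, 13.5 kHz.
k=3: 19 kHz, 20 kHz.
Within [5 kHz, 15 kHz]: 6 kHz, 7 kHz, 12.5 kHz, 13.5 kHz.

6 kHz, 7 kHz, 12.5 kHz, 13.5 kHz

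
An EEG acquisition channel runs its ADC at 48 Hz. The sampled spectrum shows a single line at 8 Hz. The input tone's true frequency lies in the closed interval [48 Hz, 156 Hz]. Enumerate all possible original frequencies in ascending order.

56 Hz, 88 Hz, 104 Hz, 136 Hz, 152 Hz

Frequencies that alias to 8 Hz are k·fs ± 8 Hz for integer k ≥ 0.
k=0: 8 Hz.
k=1: 40 Hz, 56 Hz.
k=2: 88 Hz, 104 Hz.
k=3: 136 Hz, 152 Hz.
k=4: 184 Hz, 200 Hz.
Within [48 Hz, 156 Hz]: 56 Hz, 88 Hz, 104 Hz, 136 Hz, 152 Hz.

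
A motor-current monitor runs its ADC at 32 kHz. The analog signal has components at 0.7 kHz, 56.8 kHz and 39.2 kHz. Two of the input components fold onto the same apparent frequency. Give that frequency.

fs/2 = 16 kHz.
0.7 kHz ≤ fs/2 = 16 kHz, passes unchanged.
56.8 kHz mod fs = 24.8 kHz.
24.8 kHz > fs/2 = 16 kHz, folds to fs − 24.8 kHz = 7.2 kHz.
39.2 kHz mod fs = 7.2 kHz.
7.2 kHz ≤ fs/2 = 16 kHz, appears at 7.2 kHz.
39.2 kHz and 56.8 kHz both map to 7.2 kHz.

7.2 kHz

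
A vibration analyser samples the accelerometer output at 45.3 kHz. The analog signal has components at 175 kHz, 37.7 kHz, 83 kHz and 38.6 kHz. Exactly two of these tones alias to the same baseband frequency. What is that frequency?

7.6 kHz

fs/2 = 22.65 kHz.
175 kHz mod fs = 39.1 kHz.
39.1 kHz > fs/2 = 22.65 kHz, folds to fs − 39.1 kHz = 6.2 kHz.
37.7 kHz > fs/2 = 22.65 kHz, folds to fs − 37.7 kHz = 7.6 kHz.
83 kHz mod fs = 37.7 kHz.
37.7 kHz > fs/2 = 22.65 kHz, folds to fs − 37.7 kHz = 7.6 kHz.
38.6 kHz > fs/2 = 22.65 kHz, folds to fs − 38.6 kHz = 6.7 kHz.
37.7 kHz and 83 kHz both map to 7.6 kHz.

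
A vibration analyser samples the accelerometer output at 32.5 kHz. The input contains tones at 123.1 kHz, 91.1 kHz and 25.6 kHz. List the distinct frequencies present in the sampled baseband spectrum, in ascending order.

6.4 kHz, 6.9 kHz

fs/2 = 16.25 kHz.
123.1 kHz mod fs = 25.6 kHz.
25.6 kHz > fs/2 = 16.25 kHz, folds to fs − 25.6 kHz = 6.9 kHz.
91.1 kHz mod fs = 26.1 kHz.
26.1 kHz > fs/2 = 16.25 kHz, folds to fs − 26.1 kHz = 6.4 kHz.
25.6 kHz > fs/2 = 16.25 kHz, folds to fs − 25.6 kHz = 6.9 kHz.
Distinct values: {6.4 kHz, 6.9 kHz}.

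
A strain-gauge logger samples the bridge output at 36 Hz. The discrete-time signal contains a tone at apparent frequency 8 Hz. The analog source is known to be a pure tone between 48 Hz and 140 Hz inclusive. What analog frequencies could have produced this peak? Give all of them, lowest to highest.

Frequencies that alias to 8 Hz are k·fs ± 8 Hz for integer k ≥ 0.
k=0: 8 Hz.
k=1: 28 Hz, 44 Hz.
k=2: 64 Hz, 80 Hz.
k=3: 100 Hz, 116 Hz.
k=4: 136 Hz, 152 Hz.
k=5: 172 Hz, 188 Hz.
Within [48 Hz, 140 Hz]: 64 Hz, 80 Hz, 100 Hz, 116 Hz, 136 Hz.

64 Hz, 80 Hz, 100 Hz, 116 Hz, 136 Hz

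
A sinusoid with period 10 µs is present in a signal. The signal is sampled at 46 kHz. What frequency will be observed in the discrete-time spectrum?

8 kHz

T = 10 µs → f = 1/T = 100 kHz.
100 kHz mod fs = 8 kHz.
8 kHz ≤ fs/2 = 23 kHz, appears at 8 kHz.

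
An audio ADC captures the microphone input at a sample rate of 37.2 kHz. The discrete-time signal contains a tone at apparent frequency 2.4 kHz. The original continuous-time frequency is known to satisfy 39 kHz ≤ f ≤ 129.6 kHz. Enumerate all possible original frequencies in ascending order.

Frequencies that alias to 2.4 kHz are k·fs ± 2.4 kHz for integer k ≥ 0.
k=0: 2.4 kHz.
k=1: 34.8 kHz, 39.6 kHz.
k=2: 72 kHz, 76.8 kHz.
k=3: 109.2 kHz, 114 kHz.
k=4: 146.4 kHz, 151.2 kHz.
Within [39 kHz, 129.6 kHz]: 39.6 kHz, 72 kHz, 76.8 kHz, 109.2 kHz, 114 kHz.

39.6 kHz, 72 kHz, 76.8 kHz, 109.2 kHz, 114 kHz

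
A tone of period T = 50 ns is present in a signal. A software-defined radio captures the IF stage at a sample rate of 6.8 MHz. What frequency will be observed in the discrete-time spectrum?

T = 50 ns → f = 1/T = 20 MHz.
20 MHz mod fs = 6.4 MHz.
6.4 MHz > fs/2 = 3.4 MHz, folds to fs − 6.4 MHz = 0.4 MHz.

0.4 MHz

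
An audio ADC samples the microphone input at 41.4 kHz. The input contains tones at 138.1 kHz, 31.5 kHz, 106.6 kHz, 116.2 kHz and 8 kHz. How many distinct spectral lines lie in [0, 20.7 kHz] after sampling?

4

fs/2 = 20.7 kHz.
138.1 kHz mod fs = 13.9 kHz.
13.9 kHz ≤ fs/2 = 20.7 kHz, appears at 13.9 kHz.
31.5 kHz > fs/2 = 20.7 kHz, folds to fs − 31.5 kHz = 9.9 kHz.
106.6 kHz mod fs = 23.8 kHz.
23.8 kHz > fs/2 = 20.7 kHz, folds to fs − 23.8 kHz = 17.6 kHz.
116.2 kHz mod fs = 33.4 kHz.
33.4 kHz > fs/2 = 20.7 kHz, folds to fs − 33.4 kHz = 8 kHz.
8 kHz ≤ fs/2 = 20.7 kHz, passes unchanged.
Distinct values: {8 kHz, 9.9 kHz, 13.9 kHz, 17.6 kHz} → 4.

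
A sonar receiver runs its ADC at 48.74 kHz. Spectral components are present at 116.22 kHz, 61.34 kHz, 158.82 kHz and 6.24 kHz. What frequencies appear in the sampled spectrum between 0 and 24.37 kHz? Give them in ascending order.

6.24 kHz, 12.6 kHz, 18.74 kHz

fs/2 = 24.37 kHz.
116.22 kHz mod fs = 18.74 kHz.
18.74 kHz ≤ fs/2 = 24.37 kHz, appears at 18.74 kHz.
61.34 kHz mod fs = 12.6 kHz.
12.6 kHz ≤ fs/2 = 24.37 kHz, appears at 12.6 kHz.
158.82 kHz mod fs = 12.6 kHz.
12.6 kHz ≤ fs/2 = 24.37 kHz, appears at 12.6 kHz.
6.24 kHz ≤ fs/2 = 24.37 kHz, passes unchanged.
Distinct values: {6.24 kHz, 12.6 kHz, 18.74 kHz}.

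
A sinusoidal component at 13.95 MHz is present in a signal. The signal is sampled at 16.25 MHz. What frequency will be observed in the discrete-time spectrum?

13.95 MHz > fs/2 = 8.125 MHz, folds to fs − 13.95 MHz = 2.3 MHz.

2.3 MHz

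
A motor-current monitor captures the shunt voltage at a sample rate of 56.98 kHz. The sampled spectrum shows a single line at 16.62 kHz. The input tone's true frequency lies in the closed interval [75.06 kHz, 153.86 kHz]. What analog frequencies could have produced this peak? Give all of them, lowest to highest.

Frequencies that alias to 16.62 kHz are k·fs ± 16.62 kHz for integer k ≥ 0.
k=0: 16.62 kHz.
k=1: 40.36 kHz, 73.6 kHz.
k=2: 97.34 kHz, 130.58 kHz.
k=3: 154.32 kHz, 187.56 kHz.
Within [75.06 kHz, 153.86 kHz]: 97.34 kHz, 130.58 kHz.

97.34 kHz, 130.58 kHz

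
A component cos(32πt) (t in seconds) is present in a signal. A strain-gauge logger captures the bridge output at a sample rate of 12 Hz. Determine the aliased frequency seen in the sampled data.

ω = 32π rad/s → f = ω/(2π) = 16 Hz.
16 Hz mod fs = 4 Hz.
4 Hz ≤ fs/2 = 6 Hz, appears at 4 Hz.

4 Hz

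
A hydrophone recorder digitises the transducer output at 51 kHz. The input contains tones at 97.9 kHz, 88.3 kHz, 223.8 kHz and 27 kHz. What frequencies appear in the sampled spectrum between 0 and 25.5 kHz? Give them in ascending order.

4.1 kHz, 13.7 kHz, 19.8 kHz, 24 kHz

fs/2 = 25.5 kHz.
97.9 kHz mod fs = 46.9 kHz.
46.9 kHz > fs/2 = 25.5 kHz, folds to fs − 46.9 kHz = 4.1 kHz.
88.3 kHz mod fs = 37.3 kHz.
37.3 kHz > fs/2 = 25.5 kHz, folds to fs − 37.3 kHz = 13.7 kHz.
223.8 kHz mod fs = 19.8 kHz.
19.8 kHz ≤ fs/2 = 25.5 kHz, appears at 19.8 kHz.
27 kHz > fs/2 = 25.5 kHz, folds to fs − 27 kHz = 24 kHz.
Distinct values: {4.1 kHz, 13.7 kHz, 19.8 kHz, 24 kHz}.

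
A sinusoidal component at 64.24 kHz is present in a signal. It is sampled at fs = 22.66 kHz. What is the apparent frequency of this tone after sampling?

3.74 kHz

64.24 kHz mod fs = 18.92 kHz.
18.92 kHz > fs/2 = 11.33 kHz, folds to fs − 18.92 kHz = 3.74 kHz.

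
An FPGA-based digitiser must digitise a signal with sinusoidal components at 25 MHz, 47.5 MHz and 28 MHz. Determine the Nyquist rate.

95 MHz

Highest-frequency component: 47.5 MHz.
Nyquist rate = 2 × 47.5 MHz = 95 MHz.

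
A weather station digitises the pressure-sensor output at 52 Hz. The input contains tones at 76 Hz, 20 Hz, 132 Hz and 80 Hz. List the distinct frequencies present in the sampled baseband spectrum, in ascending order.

fs/2 = 26 Hz.
76 Hz mod fs = 24 Hz.
24 Hz ≤ fs/2 = 26 Hz, appears at 24 Hz.
20 Hz ≤ fs/2 = 26 Hz, passes unchanged.
132 Hz mod fs = 28 Hz.
28 Hz > fs/2 = 26 Hz, folds to fs − 28 Hz = 24 Hz.
80 Hz mod fs = 28 Hz.
28 Hz > fs/2 = 26 Hz, folds to fs − 28 Hz = 24 Hz.
Distinct values: {20 Hz, 24 Hz}.

20 Hz, 24 Hz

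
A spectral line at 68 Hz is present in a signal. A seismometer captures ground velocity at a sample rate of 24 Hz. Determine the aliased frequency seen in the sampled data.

4 Hz

68 Hz mod fs = 20 Hz.
20 Hz > fs/2 = 12 Hz, folds to fs − 20 Hz = 4 Hz.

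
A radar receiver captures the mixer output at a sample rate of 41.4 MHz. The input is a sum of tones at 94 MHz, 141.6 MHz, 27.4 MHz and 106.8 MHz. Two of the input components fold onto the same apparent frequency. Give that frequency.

fs/2 = 20.7 MHz.
94 MHz mod fs = 11.2 MHz.
11.2 MHz ≤ fs/2 = 20.7 MHz, appears at 11.2 MHz.
141.6 MHz mod fs = 17.4 MHz.
17.4 MHz ≤ fs/2 = 20.7 MHz, appears at 17.4 MHz.
27.4 MHz > fs/2 = 20.7 MHz, folds to fs − 27.4 MHz = 14 MHz.
106.8 MHz mod fs = 24 MHz.
24 MHz > fs/2 = 20.7 MHz, folds to fs − 24 MHz = 17.4 MHz.
106.8 MHz and 141.6 MHz both map to 17.4 MHz.

17.4 MHz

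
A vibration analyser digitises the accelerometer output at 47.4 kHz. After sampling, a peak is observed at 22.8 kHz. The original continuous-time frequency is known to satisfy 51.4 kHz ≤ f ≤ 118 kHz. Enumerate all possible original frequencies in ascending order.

70.2 kHz, 72 kHz, 117.6 kHz

Frequencies that alias to 22.8 kHz are k·fs ± 22.8 kHz for integer k ≥ 0.
k=0: 22.8 kHz.
k=1: 24.6 kHz, 70.2 kHz.
k=2: 72 kHz, 117.6 kHz.
k=3: 119.4 kHz, 165 kHz.
Within [51.4 kHz, 118 kHz]: 70.2 kHz, 72 kHz, 117.6 kHz.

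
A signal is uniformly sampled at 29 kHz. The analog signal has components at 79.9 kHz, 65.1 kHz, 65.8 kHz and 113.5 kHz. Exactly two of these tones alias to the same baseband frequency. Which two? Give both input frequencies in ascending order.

65.1 kHz, 79.9 kHz

fs/2 = 14.5 kHz.
79.9 kHz mod fs = 21.9 kHz.
21.9 kHz > fs/2 = 14.5 kHz, folds to fs − 21.9 kHz = 7.1 kHz.
65.1 kHz mod fs = 7.1 kHz.
7.1 kHz ≤ fs/2 = 14.5 kHz, appears at 7.1 kHz.
65.8 kHz mod fs = 7.8 kHz.
7.8 kHz ≤ fs/2 = 14.5 kHz, appears at 7.8 kHz.
113.5 kHz mod fs = 26.5 kHz.
26.5 kHz > fs/2 = 14.5 kHz, folds to fs − 26.5 kHz = 2.5 kHz.
65.1 kHz and 79.9 kHz both map to 7.1 kHz.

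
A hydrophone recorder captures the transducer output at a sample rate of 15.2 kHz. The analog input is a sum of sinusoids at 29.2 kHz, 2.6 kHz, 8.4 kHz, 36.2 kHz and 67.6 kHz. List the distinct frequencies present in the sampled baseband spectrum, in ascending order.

fs/2 = 7.6 kHz.
29.2 kHz mod fs = 14 kHz.
14 kHz > fs/2 = 7.6 kHz, folds to fs − 14 kHz = 1.2 kHz.
2.6 kHz ≤ fs/2 = 7.6 kHz, passes unchanged.
8.4 kHz > fs/2 = 7.6 kHz, folds to fs − 8.4 kHz = 6.8 kHz.
36.2 kHz mod fs = 5.8 kHz.
5.8 kHz ≤ fs/2 = 7.6 kHz, appears at 5.8 kHz.
67.6 kHz mod fs = 6.8 kHz.
6.8 kHz ≤ fs/2 = 7.6 kHz, appears at 6.8 kHz.
Distinct values: {1.2 kHz, 2.6 kHz, 5.8 kHz, 6.8 kHz}.

1.2 kHz, 2.6 kHz, 5.8 kHz, 6.8 kHz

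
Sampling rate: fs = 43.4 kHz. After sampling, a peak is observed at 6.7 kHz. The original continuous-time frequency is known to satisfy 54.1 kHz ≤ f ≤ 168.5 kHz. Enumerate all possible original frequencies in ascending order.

Frequencies that alias to 6.7 kHz are k·fs ± 6.7 kHz for integer k ≥ 0.
k=0: 6.7 kHz.
k=1: 36.7 kHz, 50.1 kHz.
k=2: 80.1 kHz, 93.5 kHz.
k=3: 123.5 kHz, 136.9 kHz.
k=4: 166.9 kHz, 180.3 kHz.
k=5: 210.3 kHz, 223.7 kHz.
Within [54.1 kHz, 168.5 kHz]: 80.1 kHz, 93.5 kHz, 123.5 kHz, 136.9 kHz, 166.9 kHz.

80.1 kHz, 93.5 kHz, 123.5 kHz, 136.9 kHz, 166.9 kHz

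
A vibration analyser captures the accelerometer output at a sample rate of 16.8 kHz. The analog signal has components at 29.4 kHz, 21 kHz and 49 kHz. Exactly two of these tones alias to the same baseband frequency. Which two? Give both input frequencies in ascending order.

fs/2 = 8.4 kHz.
29.4 kHz mod fs = 12.6 kHz.
12.6 kHz > fs/2 = 8.4 kHz, folds to fs − 12.6 kHz = 4.2 kHz.
21 kHz mod fs = 4.2 kHz.
4.2 kHz ≤ fs/2 = 8.4 kHz, appears at 4.2 kHz.
49 kHz mod fs = 15.4 kHz.
15.4 kHz > fs/2 = 8.4 kHz, folds to fs − 15.4 kHz = 1.4 kHz.
21 kHz and 29.4 kHz both map to 4.2 kHz.

21 kHz, 29.4 kHz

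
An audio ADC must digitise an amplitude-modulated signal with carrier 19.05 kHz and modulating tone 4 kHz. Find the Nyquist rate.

46.1 kHz

AM sidebands sit at fc ± fm = 15.05 kHz and 23.05 kHz.
Highest-frequency component: 23.05 kHz.
Nyquist rate = 2 × 23.05 kHz = 46.1 kHz.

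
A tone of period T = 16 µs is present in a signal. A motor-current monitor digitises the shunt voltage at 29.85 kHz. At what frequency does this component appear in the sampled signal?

T = 16 µs → f = 1/T = 62.5 kHz.
62.5 kHz mod fs = 2.8 kHz.
2.8 kHz ≤ fs/2 = 14.925 kHz, appears at 2.8 kHz.

2.8 kHz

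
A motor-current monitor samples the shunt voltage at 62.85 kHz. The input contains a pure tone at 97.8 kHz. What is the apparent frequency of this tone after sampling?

97.8 kHz mod fs = 34.95 kHz.
34.95 kHz > fs/2 = 31.425 kHz, folds to fs − 34.95 kHz = 27.9 kHz.

27.9 kHz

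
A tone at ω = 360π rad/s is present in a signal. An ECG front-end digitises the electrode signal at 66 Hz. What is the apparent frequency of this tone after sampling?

18 Hz

ω = 360π rad/s → f = ω/(2π) = 180 Hz.
180 Hz mod fs = 48 Hz.
48 Hz > fs/2 = 33 Hz, folds to fs − 48 Hz = 18 Hz.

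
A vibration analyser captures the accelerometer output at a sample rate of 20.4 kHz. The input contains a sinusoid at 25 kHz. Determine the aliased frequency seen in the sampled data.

4.6 kHz

25 kHz mod fs = 4.6 kHz.
4.6 kHz ≤ fs/2 = 10.2 kHz, appears at 4.6 kHz.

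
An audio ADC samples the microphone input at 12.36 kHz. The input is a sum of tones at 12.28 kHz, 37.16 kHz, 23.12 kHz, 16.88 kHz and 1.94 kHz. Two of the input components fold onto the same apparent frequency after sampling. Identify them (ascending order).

12.28 kHz, 37.16 kHz

fs/2 = 6.18 kHz.
12.28 kHz > fs/2 = 6.18 kHz, folds to fs − 12.28 kHz = 0.08 kHz.
37.16 kHz mod fs = 0.08 kHz.
0.08 kHz ≤ fs/2 = 6.18 kHz, appears at 0.08 kHz.
23.12 kHz mod fs = 10.76 kHz.
10.76 kHz > fs/2 = 6.18 kHz, folds to fs − 10.76 kHz = 1.6 kHz.
16.88 kHz mod fs = 4.52 kHz.
4.52 kHz ≤ fs/2 = 6.18 kHz, appears at 4.52 kHz.
1.94 kHz ≤ fs/2 = 6.18 kHz, passes unchanged.
12.28 kHz and 37.16 kHz both map to 0.08 kHz.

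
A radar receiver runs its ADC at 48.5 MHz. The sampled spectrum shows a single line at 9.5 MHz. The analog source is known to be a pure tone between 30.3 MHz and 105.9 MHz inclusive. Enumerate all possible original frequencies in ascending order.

39 MHz, 58 MHz, 87.5 MHz

Frequencies that alias to 9.5 MHz are k·fs ± 9.5 MHz for integer k ≥ 0.
k=0: 9.5 MHz.
k=1: 39 MHz, 58 MHz.
k=2: 87.5 MHz, 106.5 MHz.
k=3: 136 MHz, 155 MHz.
Within [30.3 MHz, 105.9 MHz]: 39 MHz, 58 MHz, 87.5 MHz.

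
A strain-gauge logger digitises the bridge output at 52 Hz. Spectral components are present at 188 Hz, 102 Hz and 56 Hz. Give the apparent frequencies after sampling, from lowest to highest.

2 Hz, 4 Hz, 20 Hz

fs/2 = 26 Hz.
188 Hz mod fs = 32 Hz.
32 Hz > fs/2 = 26 Hz, folds to fs − 32 Hz = 20 Hz.
102 Hz mod fs = 50 Hz.
50 Hz > fs/2 = 26 Hz, folds to fs − 50 Hz = 2 Hz.
56 Hz mod fs = 4 Hz.
4 Hz ≤ fs/2 = 26 Hz, appears at 4 Hz.
Distinct values: {2 Hz, 4 Hz, 20 Hz}.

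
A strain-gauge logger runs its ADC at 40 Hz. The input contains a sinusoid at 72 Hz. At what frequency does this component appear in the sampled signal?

72 Hz mod fs = 32 Hz.
32 Hz > fs/2 = 20 Hz, folds to fs − 32 Hz = 8 Hz.

8 Hz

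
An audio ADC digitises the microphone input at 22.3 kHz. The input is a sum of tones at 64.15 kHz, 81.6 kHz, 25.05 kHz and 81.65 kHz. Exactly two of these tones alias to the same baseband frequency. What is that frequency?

fs/2 = 11.15 kHz.
64.15 kHz mod fs = 19.55 kHz.
19.55 kHz > fs/2 = 11.15 kHz, folds to fs − 19.55 kHz = 2.75 kHz.
81.6 kHz mod fs = 14.7 kHz.
14.7 kHz > fs/2 = 11.15 kHz, folds to fs − 14.7 kHz = 7.6 kHz.
25.05 kHz mod fs = 2.75 kHz.
2.75 kHz ≤ fs/2 = 11.15 kHz, appears at 2.75 kHz.
81.65 kHz mod fs = 14.75 kHz.
14.75 kHz > fs/2 = 11.15 kHz, folds to fs − 14.75 kHz = 7.55 kHz.
25.05 kHz and 64.15 kHz both map to 2.75 kHz.

2.75 kHz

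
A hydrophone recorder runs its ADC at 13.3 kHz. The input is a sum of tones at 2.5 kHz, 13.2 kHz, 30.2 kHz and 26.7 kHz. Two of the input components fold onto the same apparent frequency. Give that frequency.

0.1 kHz

fs/2 = 6.65 kHz.
2.5 kHz ≤ fs/2 = 6.65 kHz, passes unchanged.
13.2 kHz > fs/2 = 6.65 kHz, folds to fs − 13.2 kHz = 0.1 kHz.
30.2 kHz mod fs = 3.6 kHz.
3.6 kHz ≤ fs/2 = 6.65 kHz, appears at 3.6 kHz.
26.7 kHz mod fs = 0.1 kHz.
0.1 kHz ≤ fs/2 = 6.65 kHz, appears at 0.1 kHz.
13.2 kHz and 26.7 kHz both map to 0.1 kHz.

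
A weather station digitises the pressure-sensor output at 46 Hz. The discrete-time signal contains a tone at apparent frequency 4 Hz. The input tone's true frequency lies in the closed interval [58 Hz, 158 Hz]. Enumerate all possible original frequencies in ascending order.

Frequencies that alias to 4 Hz are k·fs ± 4 Hz for integer k ≥ 0.
k=0: 4 Hz.
k=1: 42 Hz, 50 Hz.
k=2: 88 Hz, 96 Hz.
k=3: 134 Hz, 142 Hz.
k=4: 180 Hz, 188 Hz.
Within [58 Hz, 158 Hz]: 88 Hz, 96 Hz, 134 Hz, 142 Hz.

88 Hz, 96 Hz, 134 Hz, 142 Hz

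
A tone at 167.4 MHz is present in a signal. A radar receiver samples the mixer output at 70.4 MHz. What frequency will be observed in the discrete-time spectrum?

26.6 MHz

167.4 MHz mod fs = 26.6 MHz.
26.6 MHz ≤ fs/2 = 35.2 MHz, appears at 26.6 MHz.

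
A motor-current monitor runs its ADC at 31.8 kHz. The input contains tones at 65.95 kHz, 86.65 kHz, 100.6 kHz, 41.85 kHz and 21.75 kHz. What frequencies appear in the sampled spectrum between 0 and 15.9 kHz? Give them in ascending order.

2.35 kHz, 5.2 kHz, 8.75 kHz, 10.05 kHz

fs/2 = 15.9 kHz.
65.95 kHz mod fs = 2.35 kHz.
2.35 kHz ≤ fs/2 = 15.9 kHz, appears at 2.35 kHz.
86.65 kHz mod fs = 23.05 kHz.
23.05 kHz > fs/2 = 15.9 kHz, folds to fs − 23.05 kHz = 8.75 kHz.
100.6 kHz mod fs = 5.2 kHz.
5.2 kHz ≤ fs/2 = 15.9 kHz, appears at 5.2 kHz.
41.85 kHz mod fs = 10.05 kHz.
10.05 kHz ≤ fs/2 = 15.9 kHz, appears at 10.05 kHz.
21.75 kHz > fs/2 = 15.9 kHz, folds to fs − 21.75 kHz = 10.05 kHz.
Distinct values: {2.35 kHz, 5.2 kHz, 8.75 kHz, 10.05 kHz}.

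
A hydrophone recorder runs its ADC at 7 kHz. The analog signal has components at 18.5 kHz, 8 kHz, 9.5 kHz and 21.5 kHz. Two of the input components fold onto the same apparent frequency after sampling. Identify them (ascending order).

fs/2 = 3.5 kHz.
18.5 kHz mod fs = 4.5 kHz.
4.5 kHz > fs/2 = 3.5 kHz, folds to fs − 4.5 kHz = 2.5 kHz.
8 kHz mod fs = 1 kHz.
1 kHz ≤ fs/2 = 3.5 kHz, appears at 1 kHz.
9.5 kHz mod fs = 2.5 kHz.
2.5 kHz ≤ fs/2 = 3.5 kHz, appears at 2.5 kHz.
21.5 kHz mod fs = 0.5 kHz.
0.5 kHz ≤ fs/2 = 3.5 kHz, appears at 0.5 kHz.
9.5 kHz and 18.5 kHz both map to 2.5 kHz.

9.5 kHz, 18.5 kHz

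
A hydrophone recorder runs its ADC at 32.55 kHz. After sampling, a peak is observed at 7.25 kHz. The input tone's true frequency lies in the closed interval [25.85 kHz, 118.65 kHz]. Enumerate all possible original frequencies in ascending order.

Frequencies that alias to 7.25 kHz are k·fs ± 7.25 kHz for integer k ≥ 0.
k=0: 7.25 kHz.
k=1: 25.3 kHz, 39.8 kHz.
k=2: 57.85 kHz, 72.35 kHz.
k=3: 90.4 kHz, 104.9 kHz.
k=4: 122.95 kHz, 137.45 kHz.
Within [25.85 kHz, 118.65 kHz]: 39.8 kHz, 57.85 kHz, 72.35 kHz, 90.4 kHz, 104.9 kHz.

39.8 kHz, 57.85 kHz, 72.35 kHz, 90.4 kHz, 104.9 kHz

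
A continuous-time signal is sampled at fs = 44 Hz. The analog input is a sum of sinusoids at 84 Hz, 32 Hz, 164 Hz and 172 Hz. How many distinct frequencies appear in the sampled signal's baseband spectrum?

fs/2 = 22 Hz.
84 Hz mod fs = 40 Hz.
40 Hz > fs/2 = 22 Hz, folds to fs − 40 Hz = 4 Hz.
32 Hz > fs/2 = 22 Hz, folds to fs − 32 Hz = 12 Hz.
164 Hz mod fs = 32 Hz.
32 Hz > fs/2 = 22 Hz, folds to fs − 32 Hz = 12 Hz.
172 Hz mod fs = 40 Hz.
40 Hz > fs/2 = 22 Hz, folds to fs − 40 Hz = 4 Hz.
Distinct values: {4 Hz, 12 Hz} → 2.

2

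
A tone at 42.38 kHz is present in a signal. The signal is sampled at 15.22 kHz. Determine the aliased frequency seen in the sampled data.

42.38 kHz mod fs = 11.94 kHz.
11.94 kHz > fs/2 = 7.61 kHz, folds to fs − 11.94 kHz = 3.28 kHz.

3.28 kHz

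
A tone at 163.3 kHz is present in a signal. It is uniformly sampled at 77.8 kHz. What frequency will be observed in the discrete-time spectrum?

7.7 kHz

163.3 kHz mod fs = 7.7 kHz.
7.7 kHz ≤ fs/2 = 38.9 kHz, appears at 7.7 kHz.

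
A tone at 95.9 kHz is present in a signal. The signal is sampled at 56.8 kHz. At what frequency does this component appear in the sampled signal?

17.7 kHz

95.9 kHz mod fs = 39.1 kHz.
39.1 kHz > fs/2 = 28.4 kHz, folds to fs − 39.1 kHz = 17.7 kHz.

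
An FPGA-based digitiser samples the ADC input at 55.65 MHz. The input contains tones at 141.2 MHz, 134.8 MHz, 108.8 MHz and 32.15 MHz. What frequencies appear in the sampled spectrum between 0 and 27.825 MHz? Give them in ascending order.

fs/2 = 27.825 MHz.
141.2 MHz mod fs = 29.9 MHz.
29.9 MHz > fs/2 = 27.825 MHz, folds to fs − 29.9 MHz = 25.75 MHz.
134.8 MHz mod fs = 23.5 MHz.
23.5 MHz ≤ fs/2 = 27.825 MHz, appears at 23.5 MHz.
108.8 MHz mod fs = 53.15 MHz.
53.15 MHz > fs/2 = 27.825 MHz, folds to fs − 53.15 MHz = 2.5 MHz.
32.15 MHz > fs/2 = 27.825 MHz, folds to fs − 32.15 MHz = 23.5 MHz.
Distinct values: {2.5 MHz, 23.5 MHz, 25.75 MHz}.

2.5 MHz, 23.5 MHz, 25.75 MHz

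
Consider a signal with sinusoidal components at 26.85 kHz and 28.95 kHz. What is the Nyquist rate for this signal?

Highest-frequency component: 28.95 kHz.
Nyquist rate = 2 × 28.95 kHz = 57.9 kHz.

57.9 kHz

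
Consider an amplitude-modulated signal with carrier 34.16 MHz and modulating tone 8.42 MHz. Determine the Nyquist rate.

AM sidebands sit at fc ± fm = 25.74 MHz and 42.58 MHz.
Highest-frequency component: 42.58 MHz.
Nyquist rate = 2 × 42.58 MHz = 85.16 MHz.

85.16 MHz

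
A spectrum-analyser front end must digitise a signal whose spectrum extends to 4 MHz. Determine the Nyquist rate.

8 MHz

Nyquist rate = 2 × 4 MHz = 8 MHz.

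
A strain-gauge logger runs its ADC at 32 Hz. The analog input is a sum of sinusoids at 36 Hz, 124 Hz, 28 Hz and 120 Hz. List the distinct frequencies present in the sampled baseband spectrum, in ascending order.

4 Hz, 8 Hz

fs/2 = 16 Hz.
36 Hz mod fs = 4 Hz.
4 Hz ≤ fs/2 = 16 Hz, appears at 4 Hz.
124 Hz mod fs = 28 Hz.
28 Hz > fs/2 = 16 Hz, folds to fs − 28 Hz = 4 Hz.
28 Hz > fs/2 = 16 Hz, folds to fs − 28 Hz = 4 Hz.
120 Hz mod fs = 24 Hz.
24 Hz > fs/2 = 16 Hz, folds to fs − 24 Hz = 8 Hz.
Distinct values: {4 Hz, 8 Hz}.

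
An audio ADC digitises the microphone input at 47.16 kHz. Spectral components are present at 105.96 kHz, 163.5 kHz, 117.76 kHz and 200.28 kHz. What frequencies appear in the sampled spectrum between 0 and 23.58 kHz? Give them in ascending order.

11.64 kHz, 22.02 kHz, 23.44 kHz

fs/2 = 23.58 kHz.
105.96 kHz mod fs = 11.64 kHz.
11.64 kHz ≤ fs/2 = 23.58 kHz, appears at 11.64 kHz.
163.5 kHz mod fs = 22.02 kHz.
22.02 kHz ≤ fs/2 = 23.58 kHz, appears at 22.02 kHz.
117.76 kHz mod fs = 23.44 kHz.
23.44 kHz ≤ fs/2 = 23.58 kHz, appears at 23.44 kHz.
200.28 kHz mod fs = 11.64 kHz.
11.64 kHz ≤ fs/2 = 23.58 kHz, appears at 11.64 kHz.
Distinct values: {11.64 kHz, 22.02 kHz, 23.44 kHz}.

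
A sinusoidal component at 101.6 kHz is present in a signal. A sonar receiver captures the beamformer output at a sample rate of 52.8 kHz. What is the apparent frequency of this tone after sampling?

101.6 kHz mod fs = 48.8 kHz.
48.8 kHz > fs/2 = 26.4 kHz, folds to fs − 48.8 kHz = 4 kHz.

4 kHz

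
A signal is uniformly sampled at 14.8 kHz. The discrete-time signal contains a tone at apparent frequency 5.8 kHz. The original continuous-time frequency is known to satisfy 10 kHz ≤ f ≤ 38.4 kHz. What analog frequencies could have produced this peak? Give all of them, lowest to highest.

Frequencies that alias to 5.8 kHz are k·fs ± 5.8 kHz for integer k ≥ 0.
k=0: 5.8 kHz.
k=1: 9 kHz, 20.6 kHz.
k=2: 23.8 kHz, 35.4 kHz.
k=3: 38.6 kHz, 50.2 kHz.
Within [10 kHz, 38.4 kHz]: 20.6 kHz, 23.8 kHz, 35.4 kHz.

20.6 kHz, 23.8 kHz, 35.4 kHz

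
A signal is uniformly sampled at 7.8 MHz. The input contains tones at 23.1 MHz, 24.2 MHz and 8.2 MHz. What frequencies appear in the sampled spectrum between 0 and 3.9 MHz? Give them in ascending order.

0.3 MHz, 0.4 MHz, 0.8 MHz

fs/2 = 3.9 MHz.
23.1 MHz mod fs = 7.5 MHz.
7.5 MHz > fs/2 = 3.9 MHz, folds to fs − 7.5 MHz = 0.3 MHz.
24.2 MHz mod fs = 0.8 MHz.
0.8 MHz ≤ fs/2 = 3.9 MHz, appears at 0.8 MHz.
8.2 MHz mod fs = 0.4 MHz.
0.4 MHz ≤ fs/2 = 3.9 MHz, appears at 0.4 MHz.
Distinct values: {0.3 MHz, 0.4 MHz, 0.8 MHz}.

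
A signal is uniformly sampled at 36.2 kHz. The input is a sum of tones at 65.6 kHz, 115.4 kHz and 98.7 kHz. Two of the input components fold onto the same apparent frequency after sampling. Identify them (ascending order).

65.6 kHz, 115.4 kHz

fs/2 = 18.1 kHz.
65.6 kHz mod fs = 29.4 kHz.
29.4 kHz > fs/2 = 18.1 kHz, folds to fs − 29.4 kHz = 6.8 kHz.
115.4 kHz mod fs = 6.8 kHz.
6.8 kHz ≤ fs/2 = 18.1 kHz, appears at 6.8 kHz.
98.7 kHz mod fs = 26.3 kHz.
26.3 kHz > fs/2 = 18.1 kHz, folds to fs − 26.3 kHz = 9.9 kHz.
65.6 kHz and 115.4 kHz both map to 6.8 kHz.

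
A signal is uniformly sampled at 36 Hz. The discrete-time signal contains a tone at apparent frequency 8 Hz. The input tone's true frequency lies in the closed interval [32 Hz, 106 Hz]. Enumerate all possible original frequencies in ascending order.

Frequencies that alias to 8 Hz are k·fs ± 8 Hz for integer k ≥ 0.
k=0: 8 Hz.
k=1: 28 Hz, 44 Hz.
k=2: 64 Hz, 80 Hz.
k=3: 100 Hz, 116 Hz.
k=4: 136 Hz, 152 Hz.
Within [32 Hz, 106 Hz]: 44 Hz, 64 Hz, 80 Hz, 100 Hz.

44 Hz, 64 Hz, 80 Hz, 100 Hz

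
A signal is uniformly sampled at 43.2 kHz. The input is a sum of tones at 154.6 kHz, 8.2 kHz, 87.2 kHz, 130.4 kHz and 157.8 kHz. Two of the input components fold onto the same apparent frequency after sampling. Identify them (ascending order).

fs/2 = 21.6 kHz.
154.6 kHz mod fs = 25 kHz.
25 kHz > fs/2 = 21.6 kHz, folds to fs − 25 kHz = 18.2 kHz.
8.2 kHz ≤ fs/2 = 21.6 kHz, passes unchanged.
87.2 kHz mod fs = 0.8 kHz.
0.8 kHz ≤ fs/2 = 21.6 kHz, appears at 0.8 kHz.
130.4 kHz mod fs = 0.8 kHz.
0.8 kHz ≤ fs/2 = 21.6 kHz, appears at 0.8 kHz.
157.8 kHz mod fs = 28.2 kHz.
28.2 kHz > fs/2 = 21.6 kHz, folds to fs − 28.2 kHz = 15 kHz.
87.2 kHz and 130.4 kHz both map to 0.8 kHz.

87.2 kHz, 130.4 kHz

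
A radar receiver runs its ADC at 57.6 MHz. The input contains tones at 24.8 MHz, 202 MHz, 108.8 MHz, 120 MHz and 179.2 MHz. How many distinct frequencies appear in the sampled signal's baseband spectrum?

fs/2 = 28.8 MHz.
24.8 MHz ≤ fs/2 = 28.8 MHz, passes unchanged.
202 MHz mod fs = 29.2 MHz.
29.2 MHz > fs/2 = 28.8 MHz, folds to fs − 29.2 MHz = 28.4 MHz.
108.8 MHz mod fs = 51.2 MHz.
51.2 MHz > fs/2 = 28.8 MHz, folds to fs − 51.2 MHz = 6.4 MHz.
120 MHz mod fs = 4.8 MHz.
4.8 MHz ≤ fs/2 = 28.8 MHz, appears at 4.8 MHz.
179.2 MHz mod fs = 6.4 MHz.
6.4 MHz ≤ fs/2 = 28.8 MHz, appears at 6.4 MHz.
Distinct values: {4.8 MHz, 6.4 MHz, 24.8 MHz, 28.4 MHz} → 4.

4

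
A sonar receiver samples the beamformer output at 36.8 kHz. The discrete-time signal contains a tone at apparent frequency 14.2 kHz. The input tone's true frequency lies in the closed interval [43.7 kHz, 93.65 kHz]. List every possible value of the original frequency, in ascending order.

Frequencies that alias to 14.2 kHz are k·fs ± 14.2 kHz for integer k ≥ 0.
k=0: 14.2 kHz.
k=1: 22.6 kHz, 51 kHz.
k=2: 59.4 kHz, 87.8 kHz.
k=3: 96.2 kHz, 124.6 kHz.
Within [43.7 kHz, 93.65 kHz]: 51 kHz, 59.4 kHz, 87.8 kHz.

51 kHz, 59.4 kHz, 87.8 kHz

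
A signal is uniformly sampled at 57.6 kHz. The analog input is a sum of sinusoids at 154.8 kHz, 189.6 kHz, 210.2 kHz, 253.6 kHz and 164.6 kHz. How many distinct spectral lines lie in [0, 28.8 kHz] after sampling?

fs/2 = 28.8 kHz.
154.8 kHz mod fs = 39.6 kHz.
39.6 kHz > fs/2 = 28.8 kHz, folds to fs − 39.6 kHz = 18 kHz.
189.6 kHz mod fs = 16.8 kHz.
16.8 kHz ≤ fs/2 = 28.8 kHz, appears at 16.8 kHz.
210.2 kHz mod fs = 37.4 kHz.
37.4 kHz > fs/2 = 28.8 kHz, folds to fs − 37.4 kHz = 20.2 kHz.
253.6 kHz mod fs = 23.2 kHz.
23.2 kHz ≤ fs/2 = 28.8 kHz, appears at 23.2 kHz.
164.6 kHz mod fs = 49.4 kHz.
49.4 kHz > fs/2 = 28.8 kHz, folds to fs − 49.4 kHz = 8.2 kHz.
Distinct values: {8.2 kHz, 16.8 kHz, 18 kHz, 20.2 kHz, 23.2 kHz} → 5.

5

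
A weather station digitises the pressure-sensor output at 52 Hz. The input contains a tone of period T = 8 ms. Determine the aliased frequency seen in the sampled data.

T = 8 ms → f = 1/T = 125 Hz.
125 Hz mod fs = 21 Hz.
21 Hz ≤ fs/2 = 26 Hz, appears at 21 Hz.

21 Hz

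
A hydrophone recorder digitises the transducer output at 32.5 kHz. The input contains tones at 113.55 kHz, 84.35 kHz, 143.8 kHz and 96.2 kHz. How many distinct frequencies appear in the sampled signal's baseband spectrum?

4

fs/2 = 16.25 kHz.
113.55 kHz mod fs = 16.05 kHz.
16.05 kHz ≤ fs/2 = 16.25 kHz, appears at 16.05 kHz.
84.35 kHz mod fs = 19.35 kHz.
19.35 kHz > fs/2 = 16.25 kHz, folds to fs − 19.35 kHz = 13.15 kHz.
143.8 kHz mod fs = 13.8 kHz.
13.8 kHz ≤ fs/2 = 16.25 kHz, appears at 13.8 kHz.
96.2 kHz mod fs = 31.2 kHz.
31.2 kHz > fs/2 = 16.25 kHz, folds to fs − 31.2 kHz = 1.3 kHz.
Distinct values: {1.3 kHz, 13.15 kHz, 13.8 kHz, 16.05 kHz} → 4.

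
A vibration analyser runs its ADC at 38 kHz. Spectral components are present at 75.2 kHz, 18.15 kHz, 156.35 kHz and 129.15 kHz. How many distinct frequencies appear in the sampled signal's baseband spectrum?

4

fs/2 = 19 kHz.
75.2 kHz mod fs = 37.2 kHz.
37.2 kHz > fs/2 = 19 kHz, folds to fs − 37.2 kHz = 0.8 kHz.
18.15 kHz ≤ fs/2 = 19 kHz, passes unchanged.
156.35 kHz mod fs = 4.35 kHz.
4.35 kHz ≤ fs/2 = 19 kHz, appears at 4.35 kHz.
129.15 kHz mod fs = 15.15 kHz.
15.15 kHz ≤ fs/2 = 19 kHz, appears at 15.15 kHz.
Distinct values: {0.8 kHz, 4.35 kHz, 15.15 kHz, 18.15 kHz} → 4.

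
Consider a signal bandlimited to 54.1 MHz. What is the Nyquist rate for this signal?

Nyquist rate = 2 × 54.1 MHz = 108.2 MHz.

108.2 MHz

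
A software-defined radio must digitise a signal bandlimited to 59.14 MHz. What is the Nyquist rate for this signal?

Nyquist rate = 2 × 59.14 MHz = 118.28 MHz.

118.28 MHz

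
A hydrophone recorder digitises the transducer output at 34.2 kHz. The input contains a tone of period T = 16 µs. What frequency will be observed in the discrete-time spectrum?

5.9 kHz

T = 16 µs → f = 1/T = 62.5 kHz.
62.5 kHz mod fs = 28.3 kHz.
28.3 kHz > fs/2 = 17.1 kHz, folds to fs − 28.3 kHz = 5.9 kHz.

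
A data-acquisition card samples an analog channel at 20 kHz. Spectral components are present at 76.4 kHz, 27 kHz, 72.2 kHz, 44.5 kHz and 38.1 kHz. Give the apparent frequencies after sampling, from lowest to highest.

fs/2 = 10 kHz.
76.4 kHz mod fs = 16.4 kHz.
16.4 kHz > fs/2 = 10 kHz, folds to fs − 16.4 kHz = 3.6 kHz.
27 kHz mod fs = 7 kHz.
7 kHz ≤ fs/2 = 10 kHz, appears at 7 kHz.
72.2 kHz mod fs = 12.2 kHz.
12.2 kHz > fs/2 = 10 kHz, folds to fs − 12.2 kHz = 7.8 kHz.
44.5 kHz mod fs = 4.5 kHz.
4.5 kHz ≤ fs/2 = 10 kHz, appears at 4.5 kHz.
38.1 kHz mod fs = 18.1 kHz.
18.1 kHz > fs/2 = 10 kHz, folds to fs − 18.1 kHz = 1.9 kHz.
Distinct values: {1.9 kHz, 3.6 kHz, 4.5 kHz, 7 kHz, 7.8 kHz}.

1.9 kHz, 3.6 kHz, 4.5 kHz, 7 kHz, 7.8 kHz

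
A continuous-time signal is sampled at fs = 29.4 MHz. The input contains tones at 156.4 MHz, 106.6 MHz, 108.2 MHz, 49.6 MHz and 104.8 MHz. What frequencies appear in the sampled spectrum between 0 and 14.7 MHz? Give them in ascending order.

fs/2 = 14.7 MHz.
156.4 MHz mod fs = 9.4 MHz.
9.4 MHz ≤ fs/2 = 14.7 MHz, appears at 9.4 MHz.
106.6 MHz mod fs = 18.4 MHz.
18.4 MHz > fs/2 = 14.7 MHz, folds to fs − 18.4 MHz = 11 MHz.
108.2 MHz mod fs = 20 MHz.
20 MHz > fs/2 = 14.7 MHz, folds to fs − 20 MHz = 9.4 MHz.
49.6 MHz mod fs = 20.2 MHz.
20.2 MHz > fs/2 = 14.7 MHz, folds to fs − 20.2 MHz = 9.2 MHz.
104.8 MHz mod fs = 16.6 MHz.
16.6 MHz > fs/2 = 14.7 MHz, folds to fs − 16.6 MHz = 12.8 MHz.
Distinct values: {9.2 MHz, 9.4 MHz, 11 MHz, 12.8 MHz}.

9.2 MHz, 9.4 MHz, 11 MHz, 12.8 MHz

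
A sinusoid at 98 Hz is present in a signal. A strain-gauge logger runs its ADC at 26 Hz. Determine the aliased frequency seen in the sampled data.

98 Hz mod fs = 20 Hz.
20 Hz > fs/2 = 13 Hz, folds to fs − 20 Hz = 6 Hz.

6 Hz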